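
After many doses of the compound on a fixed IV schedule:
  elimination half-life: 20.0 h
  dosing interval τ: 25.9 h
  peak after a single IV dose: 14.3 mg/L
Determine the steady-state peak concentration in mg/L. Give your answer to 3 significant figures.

24.1 mg/L

k = ln2 / t½ = 0.693147 / 20.0 = 0.03466 h⁻¹
e^(−kτ) = e^(−0.03466 × 25.9) = 0.4075
Accumulation ratio R = 1 / (1 − e^(−kτ)) = 1 / (1 − 0.4075) = 1.688
Steady-state peak = C₀ × R = 14.3 × 1.688 = 24.14 mg/L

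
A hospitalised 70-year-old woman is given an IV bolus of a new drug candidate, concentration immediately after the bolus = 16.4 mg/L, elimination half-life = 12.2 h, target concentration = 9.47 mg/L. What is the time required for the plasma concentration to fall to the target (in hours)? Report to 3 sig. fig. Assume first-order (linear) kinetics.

9.67 h

k = ln2 / t½ = 0.693147 / 12.2 = 0.05682 h⁻¹
t = ln(C₀ / C) / k = ln(16.40 / 9.47) / 0.05682
  = ln(1.732) / 0.05682 = 0.5493 / 0.05682 = 9.667 h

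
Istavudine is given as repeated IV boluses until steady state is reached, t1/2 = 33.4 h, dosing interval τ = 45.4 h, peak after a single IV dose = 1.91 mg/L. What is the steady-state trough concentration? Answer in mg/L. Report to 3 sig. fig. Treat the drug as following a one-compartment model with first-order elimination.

1.22 mg/L

k = ln2 / t½ = 0.693147 / 33.4 = 0.02075 h⁻¹
e^(−kτ) = e^(−0.02075 × 45.4) = 0.3898
Accumulation ratio R = 1 / (1 − e^(−kτ)) = 1 / (1 − 0.3898) = 1.639
Steady-state trough = C₀ × R × e^(−kτ) = 1.91 × 1.639 × 0.3898 = 1.220 mg/L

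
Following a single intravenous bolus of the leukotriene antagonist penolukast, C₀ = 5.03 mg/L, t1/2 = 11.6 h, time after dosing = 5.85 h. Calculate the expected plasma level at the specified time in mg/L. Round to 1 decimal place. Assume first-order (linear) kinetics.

k = ln2 / t½ = 0.693147 / 11.6 = 0.05975 h⁻¹
C = C₀ · e^(−k·t) = 5.030 × e^(−0.05975 × 5.85)
  = 5.030 × 0.7050 = 3.546 mg/L

3.5 mg/L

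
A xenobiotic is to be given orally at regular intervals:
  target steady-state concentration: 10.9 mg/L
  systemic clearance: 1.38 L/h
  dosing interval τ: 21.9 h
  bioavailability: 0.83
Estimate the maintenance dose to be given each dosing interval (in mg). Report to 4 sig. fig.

396.9 mg

At steady state, F × (Dose/τ) = Css × CL.
Dose = Css × CL × τ / F = 10.9 × 1.380 × 21.9 / 0.83 = 396.9 mg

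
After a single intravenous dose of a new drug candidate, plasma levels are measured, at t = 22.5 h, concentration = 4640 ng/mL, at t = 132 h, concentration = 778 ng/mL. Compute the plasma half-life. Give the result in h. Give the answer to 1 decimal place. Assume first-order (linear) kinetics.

42.5 h

k = ln(C₁/C₂) / (t₂ − t₁) = ln(4640/778) / (132 − 22.5)
  = 1.786 / 109.5 = 0.01631 h⁻¹
t½ = ln2 / k = 0.693147 / 0.01631 = 42.50 h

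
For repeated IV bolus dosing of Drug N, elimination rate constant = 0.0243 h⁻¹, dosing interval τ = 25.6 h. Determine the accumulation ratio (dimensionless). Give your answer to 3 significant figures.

2.16

e^(−kτ) = e^(−0.02430 × 25.6) = 0.5368
Accumulation ratio R = 1 / (1 − e^(−kτ)) = 1 / (1 − 0.5368) = 2.159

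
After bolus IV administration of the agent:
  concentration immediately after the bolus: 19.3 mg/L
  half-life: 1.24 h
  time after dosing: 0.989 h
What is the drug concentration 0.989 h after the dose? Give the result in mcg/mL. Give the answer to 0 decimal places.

k = ln2 / t½ = 0.693147 / 1.24 = 0.5590 h⁻¹
C = C₀ · e^(−k·t) = 19.30 × e^(−0.5590 × 0.989)
  = 19.30 × 0.5753 = 11.10 mg/L
(11.10 mg/L = 11.10 mcg/mL)

11 mcg/mL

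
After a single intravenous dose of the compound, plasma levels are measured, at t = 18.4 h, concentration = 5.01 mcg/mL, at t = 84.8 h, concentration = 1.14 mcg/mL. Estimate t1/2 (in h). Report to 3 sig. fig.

31.1 h

k = ln(C₁/C₂) / (t₂ − t₁) = ln(5.01/1.14) / (84.8 − 18.4)
  = 1.480 / 66.40 = 0.02229 h⁻¹
t½ = ln2 / k = 0.693147 / 0.02229 = 31.10 h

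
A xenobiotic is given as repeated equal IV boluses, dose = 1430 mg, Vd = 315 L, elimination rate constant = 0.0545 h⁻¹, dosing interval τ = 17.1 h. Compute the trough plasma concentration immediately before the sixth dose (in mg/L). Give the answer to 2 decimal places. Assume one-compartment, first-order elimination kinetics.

C₀ per dose = Dose / Vd = 1430 / 315 = 4.540 mg/L
Fraction remaining after one interval: r = e^(−kτ) = e^(−0.05450 × 17.1) = 0.3938
Before dose 6, 5 doses have been given (aged 1τ, 2τ, 3τ, 4τ, 5τ).
C_trough = C₀ × (r + r² + … + r^5) = C₀ × r(1−r^5)/(1−r)
        = 4.540 × 0.3938 × (1 − 0.009471) / (1 − 0.3938) = 2.921 mg/L

2.92 mg/L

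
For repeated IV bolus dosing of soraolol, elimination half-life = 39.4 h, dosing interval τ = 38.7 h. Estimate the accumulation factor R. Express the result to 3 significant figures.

2.03

k = ln2 / t½ = 0.693147 / 39.4 = 0.01759 h⁻¹
e^(−kτ) = e^(−0.01759 × 38.7) = 0.5062
Accumulation ratio R = 1 / (1 − e^(−kτ)) = 1 / (1 − 0.5062) = 2.025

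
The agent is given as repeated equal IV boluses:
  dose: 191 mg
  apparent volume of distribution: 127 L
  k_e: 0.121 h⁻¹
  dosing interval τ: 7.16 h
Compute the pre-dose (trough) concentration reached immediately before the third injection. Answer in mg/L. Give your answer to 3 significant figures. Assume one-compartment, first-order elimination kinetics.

C₀ per dose = Dose / Vd = 191 / 127 = 1.504 mg/L
Fraction remaining after one interval: r = e^(−kτ) = e^(−0.1210 × 7.16) = 0.4205
Before dose 3, 2 doses have been given (aged 1τ, 2τ).
C_trough = C₀ × (r + r²) = 1.504 × (0.4205 + 0.1768) = 0.8983 mg/L

0.898 mg/L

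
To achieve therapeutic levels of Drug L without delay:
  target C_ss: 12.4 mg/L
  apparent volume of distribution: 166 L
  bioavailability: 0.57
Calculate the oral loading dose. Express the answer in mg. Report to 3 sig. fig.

3610 mg

LD = Css × Vd / F = 12.4 × 166 / 0.57 = 3611 mg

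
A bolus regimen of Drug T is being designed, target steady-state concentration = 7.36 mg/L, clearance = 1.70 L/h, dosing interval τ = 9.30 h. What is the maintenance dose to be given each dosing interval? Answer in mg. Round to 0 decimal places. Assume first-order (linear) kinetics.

116 mg

At steady state, Dose/τ = Css × CL.
Dose = Css × CL × τ = 7.36 × 1.700 × 9.30 = 116.4 mg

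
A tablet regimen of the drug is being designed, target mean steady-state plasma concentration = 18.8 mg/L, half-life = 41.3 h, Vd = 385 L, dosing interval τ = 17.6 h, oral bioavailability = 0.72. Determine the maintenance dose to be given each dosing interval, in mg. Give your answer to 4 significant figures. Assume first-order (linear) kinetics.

k = ln2 / t½ = 0.693147 / 41.3 = 0.01678 h⁻¹
CL = k × Vd = 0.01678 × 385 = 6.460 L/h
At steady state, F × (Dose/τ) = Css × CL.
Dose = Css × CL × τ / F = 18.8 × 6.460 × 17.6 / 0.72 = 2969 mg

2969 mg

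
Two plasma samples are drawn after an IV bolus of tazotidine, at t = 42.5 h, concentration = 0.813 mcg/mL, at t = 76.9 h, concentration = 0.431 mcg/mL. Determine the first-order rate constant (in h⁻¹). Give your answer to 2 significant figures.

0.018 h⁻¹

k = ln(C₁/C₂) / (t₂ − t₁) = ln(0.813/0.431) / (76.9 − 42.5)
  = 0.6346 / 34.40 = 0.01845 h⁻¹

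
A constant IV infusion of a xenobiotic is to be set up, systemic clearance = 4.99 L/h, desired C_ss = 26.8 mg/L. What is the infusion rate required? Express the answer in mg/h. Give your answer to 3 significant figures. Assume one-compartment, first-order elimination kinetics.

At steady state, infusion rate R₀ = Css × CL = 26.8 × 4.990 = 133.7 mg/h

134 mg/h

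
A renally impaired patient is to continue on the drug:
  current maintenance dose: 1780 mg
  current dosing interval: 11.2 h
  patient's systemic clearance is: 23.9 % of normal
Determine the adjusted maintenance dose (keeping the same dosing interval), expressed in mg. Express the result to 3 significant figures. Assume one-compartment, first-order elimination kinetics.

425 mg

To keep the same average steady-state level, dosing rate must scale with clearance.
CL ratio = 23.9 / 100 = 0.2390
New dose (same interval) = 1780 × 0.2390 = 425.4 mg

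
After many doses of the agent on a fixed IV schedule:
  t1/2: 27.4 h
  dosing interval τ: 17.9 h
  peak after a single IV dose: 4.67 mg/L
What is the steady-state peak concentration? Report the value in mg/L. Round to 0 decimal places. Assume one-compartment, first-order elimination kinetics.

13 mg/L

k = ln2 / t½ = 0.693147 / 27.4 = 0.02530 h⁻¹
e^(−kτ) = e^(−0.02530 × 17.9) = 0.6358
Accumulation ratio R = 1 / (1 − e^(−kτ)) = 1 / (1 − 0.6358) = 2.746
Steady-state peak = C₀ × R = 4.67 × 2.746 = 12.82 mg/L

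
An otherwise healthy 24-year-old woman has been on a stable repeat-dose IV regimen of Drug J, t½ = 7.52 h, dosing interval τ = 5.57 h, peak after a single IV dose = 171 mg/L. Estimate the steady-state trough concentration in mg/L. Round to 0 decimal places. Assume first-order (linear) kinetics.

k = ln2 / t½ = 0.693147 / 7.52 = 0.09217 h⁻¹
e^(−kτ) = e^(−0.09217 × 5.57) = 0.5985
Accumulation ratio R = 1 / (1 − e^(−kτ)) = 1 / (1 − 0.5985) = 2.491
Steady-state trough = C₀ × R × e^(−kτ) = 171 × 2.491 × 0.5985 = 254.9 mg/L

255 mg/L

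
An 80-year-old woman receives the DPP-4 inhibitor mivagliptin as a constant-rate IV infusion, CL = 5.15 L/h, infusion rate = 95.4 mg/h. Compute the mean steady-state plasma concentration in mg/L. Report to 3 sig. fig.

18.5 mg/L

At steady state Css = R₀ / CL = 95.4 / 5.150 = 18.52 mg/L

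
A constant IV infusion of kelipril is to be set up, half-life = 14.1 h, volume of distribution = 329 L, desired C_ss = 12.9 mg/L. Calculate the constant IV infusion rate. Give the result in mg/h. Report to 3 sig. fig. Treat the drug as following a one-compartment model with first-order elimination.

209 mg/h

k = ln2 / t½ = 0.693147 / 14.1 = 0.04916 h⁻¹
CL = k × Vd = 0.04916 × 329 = 16.17 L/h
At steady state, infusion rate R₀ = Css × CL = 12.9 × 16.17 = 208.6 mg/h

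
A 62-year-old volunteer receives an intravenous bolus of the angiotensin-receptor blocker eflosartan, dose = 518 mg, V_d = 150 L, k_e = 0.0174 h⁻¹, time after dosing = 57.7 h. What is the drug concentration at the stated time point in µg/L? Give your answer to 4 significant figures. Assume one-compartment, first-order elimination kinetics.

C₀ = Dose / Vd = 518.0 / 150 = 3.453 mg/L
C = C₀ · e^(−k·t) = 3.453 × e^(−0.01740 × 57.7)
  = 3.453 × 0.3664 = 1.265 mg/L
Convert: 1.265 mg/L × 1000 = 1265 µg/L

1265 µg/L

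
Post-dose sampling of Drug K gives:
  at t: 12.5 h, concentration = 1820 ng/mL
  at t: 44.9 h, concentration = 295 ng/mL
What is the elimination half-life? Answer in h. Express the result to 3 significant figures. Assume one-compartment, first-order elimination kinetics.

k = ln(C₁/C₂) / (t₂ − t₁) = ln(1820/295) / (44.9 − 12.5)
  = 1.820 / 32.40 = 0.05617 h⁻¹
t½ = ln2 / k = 0.693147 / 0.05617 = 12.34 h

12.3 h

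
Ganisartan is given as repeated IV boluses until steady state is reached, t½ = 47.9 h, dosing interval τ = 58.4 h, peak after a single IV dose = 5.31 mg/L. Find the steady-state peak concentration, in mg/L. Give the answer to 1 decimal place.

9.3 mg/L

k = ln2 / t½ = 0.693147 / 47.9 = 0.01447 h⁻¹
e^(−kτ) = e^(−0.01447 × 58.4) = 0.4295
Accumulation ratio R = 1 / (1 − e^(−kτ)) = 1 / (1 − 0.4295) = 1.753
Steady-state peak = C₀ × R = 5.31 × 1.753 = 9.308 mg/L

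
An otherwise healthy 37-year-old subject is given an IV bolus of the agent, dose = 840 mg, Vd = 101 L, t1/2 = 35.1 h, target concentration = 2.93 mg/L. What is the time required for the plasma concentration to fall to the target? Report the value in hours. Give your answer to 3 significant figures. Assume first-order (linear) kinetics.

52.8 h

C₀ = Dose / Vd = 840.0 / 101 = 8.317 mg/L
k = ln2 / t½ = 0.693147 / 35.1 = 0.01975 h⁻¹
t = ln(C₀ / C) / k = ln(8.317 / 2.93) / 0.01975
  = ln(2.839) / 0.01975 = 1.043 / 0.01975 = 52.81 h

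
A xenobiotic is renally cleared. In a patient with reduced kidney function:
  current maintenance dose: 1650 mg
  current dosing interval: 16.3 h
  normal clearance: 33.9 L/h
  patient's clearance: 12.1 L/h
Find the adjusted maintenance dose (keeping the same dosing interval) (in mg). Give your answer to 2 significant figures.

590 mg

To keep the same average steady-state level, dosing rate must scale with clearance.
CL ratio = 12.1 / 33.9 = 0.3569
New dose (same interval) = 1650 × 0.3569 = 588.9 mg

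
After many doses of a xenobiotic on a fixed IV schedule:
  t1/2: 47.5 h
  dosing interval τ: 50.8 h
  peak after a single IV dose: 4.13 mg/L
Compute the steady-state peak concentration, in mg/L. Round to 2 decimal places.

k = ln2 / t½ = 0.693147 / 47.5 = 0.01459 h⁻¹
e^(−kτ) = e^(−0.01459 × 50.8) = 0.4766
Accumulation ratio R = 1 / (1 − e^(−kτ)) = 1 / (1 − 0.4766) = 1.911
Steady-state peak = C₀ × R = 4.13 × 1.911 = 7.892 mg/L

7.89 mg/L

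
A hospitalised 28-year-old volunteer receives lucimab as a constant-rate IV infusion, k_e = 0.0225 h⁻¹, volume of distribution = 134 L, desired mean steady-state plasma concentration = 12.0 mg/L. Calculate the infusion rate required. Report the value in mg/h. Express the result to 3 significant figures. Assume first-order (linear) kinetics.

36.2 mg/h

CL = k × Vd = 0.02250 × 134 = 3.015 L/h
At steady state, infusion rate R₀ = Css × CL = 12.0 × 3.015 = 36.18 mg/h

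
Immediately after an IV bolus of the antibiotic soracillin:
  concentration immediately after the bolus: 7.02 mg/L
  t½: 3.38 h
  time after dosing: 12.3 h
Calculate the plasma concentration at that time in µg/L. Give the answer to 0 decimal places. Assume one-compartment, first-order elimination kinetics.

k = ln2 / t½ = 0.693147 / 3.38 = 0.2051 h⁻¹
C = C₀ · e^(−k·t) = 7.020 × e^(−0.2051 × 12.3)
  = 7.020 × 0.08024 = 0.5633 mg/L
Convert: 0.5633 mg/L × 1000 = 563.3 µg/L

563 µg/L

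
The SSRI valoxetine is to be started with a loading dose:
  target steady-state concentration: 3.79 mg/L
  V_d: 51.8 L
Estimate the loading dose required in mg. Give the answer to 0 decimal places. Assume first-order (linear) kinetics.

196 mg

LD = Css × Vd = 3.79 × 51.8 = 196.3 mg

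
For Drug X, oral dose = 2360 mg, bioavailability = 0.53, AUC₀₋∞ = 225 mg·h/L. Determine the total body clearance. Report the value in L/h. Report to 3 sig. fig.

CL = F·Dose / AUC = 0.53 × 2360 / 225 = 5.559 L/h

5.56 L/h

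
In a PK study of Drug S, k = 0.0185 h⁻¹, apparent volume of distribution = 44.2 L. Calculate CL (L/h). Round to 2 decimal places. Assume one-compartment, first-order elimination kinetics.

CL = k × Vd = 0.0185 × 44.2 = 0.8177 L/h

0.82 L/h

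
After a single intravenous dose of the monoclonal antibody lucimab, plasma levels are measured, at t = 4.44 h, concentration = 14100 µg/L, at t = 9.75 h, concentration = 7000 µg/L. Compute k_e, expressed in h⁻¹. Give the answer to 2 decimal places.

0.13 h⁻¹

k = ln(C₁/C₂) / (t₂ − t₁) = ln(14100/7000) / (9.75 − 4.44)
  = 0.7003 / 5.310 = 0.1319 h⁻¹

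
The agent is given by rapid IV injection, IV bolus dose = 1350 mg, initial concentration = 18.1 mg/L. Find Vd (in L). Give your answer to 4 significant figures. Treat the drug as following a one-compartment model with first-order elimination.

74.59 L

Vd = Dose / C₀ = 1350 / 18.1 = 74.59 L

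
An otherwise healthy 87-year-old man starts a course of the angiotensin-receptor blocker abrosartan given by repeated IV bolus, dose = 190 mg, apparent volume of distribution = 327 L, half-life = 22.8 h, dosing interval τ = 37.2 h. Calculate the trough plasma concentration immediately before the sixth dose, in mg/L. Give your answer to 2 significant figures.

0.28 mg/L

C₀ per dose = Dose / Vd = 190 / 327 = 0.5810 mg/L
k = ln2 / t½ = 0.693147 / 22.8 = 0.03040 h⁻¹
Fraction remaining after one interval: r = e^(−kτ) = e^(−0.03040 × 37.2) = 0.3227
Before dose 6, 5 doses have been given (aged 1τ, 2τ, 3τ, 4τ, 5τ).
C_trough = C₀ × (r + r² + … + r^5) = C₀ × r(1−r^5)/(1−r)
        = 0.5810 × 0.3227 × (1 − 0.003499) / (1 − 0.3227) = 0.2758 mg/L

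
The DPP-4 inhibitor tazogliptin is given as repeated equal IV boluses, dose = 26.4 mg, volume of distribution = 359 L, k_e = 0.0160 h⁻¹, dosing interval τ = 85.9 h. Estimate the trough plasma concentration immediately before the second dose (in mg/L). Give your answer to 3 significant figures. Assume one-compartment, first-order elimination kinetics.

C₀ per dose = Dose / Vd = 26.4 / 359 = 0.07354 mg/L
Fraction remaining after one interval: r = e^(−kτ) = e^(−0.01600 × 85.9) = 0.2530
Before dose 2, 1 dose has been given (aged 1τ).
C_trough = C₀ × r = 0.07354 × 0.2530 = 0.01861 mg/L

0.0186 mg/L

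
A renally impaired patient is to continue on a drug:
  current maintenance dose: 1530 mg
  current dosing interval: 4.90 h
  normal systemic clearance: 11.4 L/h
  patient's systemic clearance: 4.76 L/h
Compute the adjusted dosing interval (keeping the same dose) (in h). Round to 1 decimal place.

To keep the same average steady-state level, dosing rate must scale with clearance.
CL ratio = 4.76 / 11.4 = 0.4175
New interval (same dose) = 4.90 / 0.4175 = 11.74 h

11.7 h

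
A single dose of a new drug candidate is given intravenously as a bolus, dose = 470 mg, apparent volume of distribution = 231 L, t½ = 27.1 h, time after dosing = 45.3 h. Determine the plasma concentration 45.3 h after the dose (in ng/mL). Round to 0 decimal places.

C₀ = Dose / Vd = 470.0 / 231 = 2.035 mg/L
k = ln2 / t½ = 0.693147 / 27.1 = 0.02558 h⁻¹
C = C₀ · e^(−k·t) = 2.035 × e^(−0.02558 × 45.3)
  = 2.035 × 0.3139 = 0.6388 mg/L
Convert: 0.6388 mg/L × 1000 = 638.8 ng/mL

639 ng/mL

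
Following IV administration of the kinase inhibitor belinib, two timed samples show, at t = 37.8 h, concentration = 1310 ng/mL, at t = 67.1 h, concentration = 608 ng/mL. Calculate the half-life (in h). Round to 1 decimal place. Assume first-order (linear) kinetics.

26.5 h

k = ln(C₁/C₂) / (t₂ − t₁) = ln(1310/608) / (67.1 − 37.8)
  = 0.7676 / 29.30 = 0.02620 h⁻¹
t½ = ln2 / k = 0.693147 / 0.02620 = 26.46 h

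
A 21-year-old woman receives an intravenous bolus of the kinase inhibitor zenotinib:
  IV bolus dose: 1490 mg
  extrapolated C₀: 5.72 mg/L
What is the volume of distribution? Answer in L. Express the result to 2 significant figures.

Vd = Dose / C₀ = 1490 / 5.72 = 260.5 L

260 L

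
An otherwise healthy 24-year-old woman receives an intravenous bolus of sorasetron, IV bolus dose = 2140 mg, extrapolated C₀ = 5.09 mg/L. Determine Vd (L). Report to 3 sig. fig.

Vd = Dose / C₀ = 2140 / 5.09 = 420.4 L

420 L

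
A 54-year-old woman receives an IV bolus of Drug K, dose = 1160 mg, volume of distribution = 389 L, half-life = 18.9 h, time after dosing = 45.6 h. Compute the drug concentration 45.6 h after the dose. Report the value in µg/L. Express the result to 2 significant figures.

C₀ = Dose / Vd = 1160 / 389 = 2.982 mg/L
k = ln2 / t½ = 0.693147 / 18.9 = 0.03667 h⁻¹
C = C₀ · e^(−k·t) = 2.982 × e^(−0.03667 × 45.6)
  = 2.982 × 0.1878 = 0.5600 mg/L
Convert: 0.5600 mg/L × 1000 = 560.0 µg/L

560 µg/L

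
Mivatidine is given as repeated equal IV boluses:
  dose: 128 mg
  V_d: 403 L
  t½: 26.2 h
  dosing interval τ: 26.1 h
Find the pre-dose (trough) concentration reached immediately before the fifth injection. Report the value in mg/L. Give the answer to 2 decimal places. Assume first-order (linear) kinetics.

C₀ per dose = Dose / Vd = 128 / 403 = 0.3176 mg/L
k = ln2 / t½ = 0.693147 / 26.2 = 0.02646 h⁻¹
Fraction remaining after one interval: r = e^(−kτ) = e^(−0.02646 × 26.1) = 0.5013
Before dose 5, 4 doses have been given (aged 1τ, 2τ, 3τ, 4τ).
C_trough = C₀ × (r + r² + … + r^4) = C₀ × r(1−r^4)/(1−r)
        = 0.3176 × 0.5013 × (1 − 0.06315) / (1 − 0.5013) = 0.2991 mg/L

0.30 mg/L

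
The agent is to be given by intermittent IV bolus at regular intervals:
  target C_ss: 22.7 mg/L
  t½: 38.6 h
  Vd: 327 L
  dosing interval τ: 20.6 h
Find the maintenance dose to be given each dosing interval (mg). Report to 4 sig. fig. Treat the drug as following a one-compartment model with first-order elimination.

2746 mg

k = ln2 / t½ = 0.693147 / 38.6 = 0.01796 h⁻¹
CL = k × Vd = 0.01796 × 327 = 5.873 L/h
At steady state, Dose/τ = Css × CL.
Dose = Css × CL × τ = 22.7 × 5.873 × 20.6 = 2746 mg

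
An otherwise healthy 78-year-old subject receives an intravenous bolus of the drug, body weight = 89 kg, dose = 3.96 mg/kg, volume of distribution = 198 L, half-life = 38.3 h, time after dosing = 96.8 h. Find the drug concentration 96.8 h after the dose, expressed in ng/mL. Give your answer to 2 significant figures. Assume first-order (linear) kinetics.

Total dose = 3.96 × 89 = 352.4 mg
C₀ = Dose / Vd = 352.4 / 198 = 1.780 mg/L
k = ln2 / t½ = 0.693147 / 38.3 = 0.01810 h⁻¹
C = C₀ · e^(−k·t) = 1.780 × e^(−0.01810 × 96.8)
  = 1.780 × 0.1734 = 0.3087 mg/L
Convert: 0.3087 mg/L × 1000 = 308.7 ng/mL

310 ng/mL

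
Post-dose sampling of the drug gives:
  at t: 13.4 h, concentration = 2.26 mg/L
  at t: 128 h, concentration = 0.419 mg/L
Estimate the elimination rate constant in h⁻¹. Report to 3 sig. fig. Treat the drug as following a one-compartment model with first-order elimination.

0.0147 h⁻¹

k = ln(C₁/C₂) / (t₂ − t₁) = ln(2.26/0.419) / (128 − 13.4)
  = 1.685 / 114.6 = 0.01470 h⁻¹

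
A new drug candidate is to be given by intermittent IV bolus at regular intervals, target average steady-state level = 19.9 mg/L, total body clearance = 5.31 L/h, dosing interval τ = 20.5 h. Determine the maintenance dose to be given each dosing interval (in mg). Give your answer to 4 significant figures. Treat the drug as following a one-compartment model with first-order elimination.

2166 mg

At steady state, Dose/τ = Css × CL.
Dose = Css × CL × τ = 19.9 × 5.310 × 20.5 = 2166 mg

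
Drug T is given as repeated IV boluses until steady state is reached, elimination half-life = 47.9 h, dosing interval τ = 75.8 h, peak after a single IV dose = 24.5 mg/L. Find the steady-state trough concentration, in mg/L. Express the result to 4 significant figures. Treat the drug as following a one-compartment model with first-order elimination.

k = ln2 / t½ = 0.693147 / 47.9 = 0.01447 h⁻¹
e^(−kτ) = e^(−0.01447 × 75.8) = 0.3339
Accumulation ratio R = 1 / (1 − e^(−kτ)) = 1 / (1 − 0.3339) = 1.501
Steady-state trough = C₀ × R × e^(−kτ) = 24.5 × 1.501 × 0.3339 = 12.28 mg/L

12.28 mg/L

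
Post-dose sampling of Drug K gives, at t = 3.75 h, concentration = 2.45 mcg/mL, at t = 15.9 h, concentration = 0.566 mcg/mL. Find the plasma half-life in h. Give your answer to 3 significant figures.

k = ln(C₁/C₂) / (t₂ − t₁) = ln(2.45/0.566) / (15.9 − 3.75)
  = 1.465 / 12.15 = 0.1206 h⁻¹
t½ = ln2 / k = 0.693147 / 0.1206 = 5.747 h

5.75 h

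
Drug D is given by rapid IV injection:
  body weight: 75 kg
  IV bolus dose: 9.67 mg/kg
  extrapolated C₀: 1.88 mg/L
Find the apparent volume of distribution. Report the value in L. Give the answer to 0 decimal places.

Dose = 9.67 × 75 = 725.3 mg
Vd = Dose / C₀ = 725.3 / 1.88 = 385.8 L

386 L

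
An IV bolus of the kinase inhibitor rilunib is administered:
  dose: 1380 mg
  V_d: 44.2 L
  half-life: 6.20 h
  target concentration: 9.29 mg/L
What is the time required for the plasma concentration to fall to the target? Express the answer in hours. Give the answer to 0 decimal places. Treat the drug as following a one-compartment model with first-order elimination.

11 h

C₀ = Dose / Vd = 1380 / 44.2 = 31.22 mg/L
k = ln2 / t½ = 0.693147 / 6.20 = 0.1118 h⁻¹
t = ln(C₀ / C) / k = ln(31.22 / 9.29) / 0.1118
  = ln(3.361) / 0.1118 = 1.212 / 0.1118 = 10.84 h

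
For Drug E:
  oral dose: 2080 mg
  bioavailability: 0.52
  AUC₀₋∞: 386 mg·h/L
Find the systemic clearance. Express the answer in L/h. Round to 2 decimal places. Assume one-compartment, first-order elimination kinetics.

2.80 L/h

CL = F·Dose / AUC = 0.52 × 2080 / 386 = 2.802 L/h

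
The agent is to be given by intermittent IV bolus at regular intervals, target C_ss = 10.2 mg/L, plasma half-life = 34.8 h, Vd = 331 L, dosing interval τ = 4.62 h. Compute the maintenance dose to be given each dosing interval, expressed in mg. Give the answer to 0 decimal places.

311 mg

k = ln2 / t½ = 0.693147 / 34.8 = 0.01992 h⁻¹
CL = k × Vd = 0.01992 × 331 = 6.594 L/h
At steady state, Dose/τ = Css × CL.
Dose = Css × CL × τ = 10.2 × 6.594 × 4.62 = 310.7 mg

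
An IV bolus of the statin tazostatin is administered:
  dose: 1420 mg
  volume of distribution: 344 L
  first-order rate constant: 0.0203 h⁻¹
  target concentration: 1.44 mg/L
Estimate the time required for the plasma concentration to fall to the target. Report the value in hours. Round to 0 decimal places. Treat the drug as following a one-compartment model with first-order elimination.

C₀ = Dose / Vd = 1420 / 344 = 4.128 mg/L
t = ln(C₀ / C) / k = ln(4.128 / 1.44) / 0.02030
  = ln(2.867) / 0.02030 = 1.053 / 0.02030 = 51.87 h

52 h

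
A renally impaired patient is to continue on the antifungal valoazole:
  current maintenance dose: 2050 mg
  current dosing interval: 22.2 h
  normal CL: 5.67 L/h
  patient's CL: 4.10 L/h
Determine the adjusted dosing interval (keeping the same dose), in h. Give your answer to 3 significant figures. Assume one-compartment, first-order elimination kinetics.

30.7 h

To keep the same average steady-state level, dosing rate must scale with clearance.
CL ratio = 4.10 / 5.67 = 0.7231
New interval (same dose) = 22.2 / 0.7231 = 30.70 h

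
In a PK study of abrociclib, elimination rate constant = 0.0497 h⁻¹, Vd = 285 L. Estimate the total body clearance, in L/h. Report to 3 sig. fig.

CL = k × Vd = 0.0497 × 285 = 14.16 L/h

14.2 L/h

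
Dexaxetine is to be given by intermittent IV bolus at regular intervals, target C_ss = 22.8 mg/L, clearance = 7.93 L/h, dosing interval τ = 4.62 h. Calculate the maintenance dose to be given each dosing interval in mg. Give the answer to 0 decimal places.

835 mg

At steady state, Dose/τ = Css × CL.
Dose = Css × CL × τ = 22.8 × 7.930 × 4.62 = 835.3 mg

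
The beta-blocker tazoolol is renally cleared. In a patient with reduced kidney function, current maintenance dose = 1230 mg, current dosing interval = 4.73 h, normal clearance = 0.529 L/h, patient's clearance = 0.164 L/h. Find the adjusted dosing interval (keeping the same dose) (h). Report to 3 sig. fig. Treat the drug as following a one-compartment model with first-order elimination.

To keep the same average steady-state level, dosing rate must scale with clearance.
CL ratio = 0.164 / 0.529 = 0.3100
New interval (same dose) = 4.73 / 0.3100 = 15.26 h

15.3 h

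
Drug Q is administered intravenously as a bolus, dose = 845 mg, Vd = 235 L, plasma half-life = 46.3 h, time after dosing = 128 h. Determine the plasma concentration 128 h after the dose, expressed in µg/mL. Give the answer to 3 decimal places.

C₀ = Dose / Vd = 845.0 / 235 = 3.596 mg/L
k = ln2 / t½ = 0.693147 / 46.3 = 0.01497 h⁻¹
C = C₀ · e^(−k·t) = 3.596 × e^(−0.01497 × 128)
  = 3.596 × 0.1472 = 0.5293 mg/L
(0.5293 mg/L = 0.5293 µg/mL)

0.529 µg/mL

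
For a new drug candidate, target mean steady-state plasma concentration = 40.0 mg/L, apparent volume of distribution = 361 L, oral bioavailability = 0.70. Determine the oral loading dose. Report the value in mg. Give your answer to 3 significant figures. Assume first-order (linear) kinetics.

20600 mg

LD = Css × Vd / F = 40.0 × 361 / 0.70 = 20630 mg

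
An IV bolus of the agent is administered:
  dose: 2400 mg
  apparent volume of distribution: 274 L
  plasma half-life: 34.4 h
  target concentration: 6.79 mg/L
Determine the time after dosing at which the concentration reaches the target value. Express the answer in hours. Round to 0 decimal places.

C₀ = Dose / Vd = 2400 / 274 = 8.759 mg/L
k = ln2 / t½ = 0.693147 / 34.4 = 0.02015 h⁻¹
t = ln(C₀ / C) / k = ln(8.759 / 6.79) / 0.02015
  = ln(1.290) / 0.02015 = 0.2546 / 0.02015 = 12.64 h

13 h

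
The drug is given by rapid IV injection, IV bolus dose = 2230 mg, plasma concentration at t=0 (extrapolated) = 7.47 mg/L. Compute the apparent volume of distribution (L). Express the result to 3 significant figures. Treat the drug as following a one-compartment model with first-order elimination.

Vd = Dose / C₀ = 2230 / 7.47 = 298.5 L

299 L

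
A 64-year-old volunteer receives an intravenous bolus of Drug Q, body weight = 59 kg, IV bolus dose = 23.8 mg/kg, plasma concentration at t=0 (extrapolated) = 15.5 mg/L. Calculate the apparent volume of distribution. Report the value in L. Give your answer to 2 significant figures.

91 L

Dose = 23.8 × 59 = 1404 mg
Vd = Dose / C₀ = 1404 / 15.5 = 90.58 L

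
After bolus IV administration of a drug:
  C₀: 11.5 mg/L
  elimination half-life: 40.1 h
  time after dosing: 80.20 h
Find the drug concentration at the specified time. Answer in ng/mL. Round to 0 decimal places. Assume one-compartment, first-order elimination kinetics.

k = ln2 / t½ = 0.693147 / 40.1 = 0.01729 h⁻¹
t / t½ = 80.20 / 40.1 = 2 half-lives
C = C₀ × (1/2)^2 = 11.50 × 0.2500 = 2.875 mg/L
Convert: 2.875 mg/L × 1000 = 2875 ng/mL

2875 ng/mL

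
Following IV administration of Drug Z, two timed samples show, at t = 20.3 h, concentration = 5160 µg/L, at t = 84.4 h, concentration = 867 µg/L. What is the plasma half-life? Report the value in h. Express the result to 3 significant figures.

24.9 h

k = ln(C₁/C₂) / (t₂ − t₁) = ln(5160/867) / (84.4 − 20.3)
  = 1.784 / 64.10 = 0.02783 h⁻¹
t½ = ln2 / k = 0.693147 / 0.02783 = 24.91 h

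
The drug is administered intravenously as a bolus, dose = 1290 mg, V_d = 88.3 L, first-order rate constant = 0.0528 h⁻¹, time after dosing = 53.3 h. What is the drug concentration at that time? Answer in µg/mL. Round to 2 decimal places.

C₀ = Dose / Vd = 1290 / 88.3 = 14.61 mg/L
C = C₀ · e^(−k·t) = 14.61 × e^(−0.05280 × 53.3)
  = 14.61 × 0.05995 = 0.8759 mg/L
(0.8759 mg/L = 0.8759 µg/mL)

0.88 µg/mL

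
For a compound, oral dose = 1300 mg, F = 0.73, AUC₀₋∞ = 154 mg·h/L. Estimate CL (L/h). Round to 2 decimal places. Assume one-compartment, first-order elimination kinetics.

6.16 L/h

CL = F·Dose / AUC = 0.73 × 1300 / 154 = 6.162 L/h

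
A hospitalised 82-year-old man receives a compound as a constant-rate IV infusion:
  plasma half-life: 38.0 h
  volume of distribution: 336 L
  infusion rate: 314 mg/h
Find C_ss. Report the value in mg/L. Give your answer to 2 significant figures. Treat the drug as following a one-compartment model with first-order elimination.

51 mg/L

k = ln2 / t½ = 0.693147 / 38.0 = 0.01824 h⁻¹
CL = k × Vd = 0.01824 × 336 = 6.129 L/h
At steady state Css = R₀ / CL = 314 / 6.129 = 51.23 mg/L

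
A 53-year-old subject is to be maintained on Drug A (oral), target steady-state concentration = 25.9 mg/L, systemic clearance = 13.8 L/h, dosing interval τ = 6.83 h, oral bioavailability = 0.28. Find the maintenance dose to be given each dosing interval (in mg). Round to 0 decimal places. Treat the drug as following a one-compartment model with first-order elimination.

8718 mg

At steady state, F × (Dose/τ) = Css × CL.
Dose = Css × CL × τ / F = 25.9 × 13.80 × 6.83 / 0.28 = 8718 mg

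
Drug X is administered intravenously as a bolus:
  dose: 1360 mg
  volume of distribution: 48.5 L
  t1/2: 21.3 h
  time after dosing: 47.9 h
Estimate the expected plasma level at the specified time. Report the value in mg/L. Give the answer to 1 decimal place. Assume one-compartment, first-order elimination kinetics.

C₀ = Dose / Vd = 1360 / 48.5 = 28.04 mg/L
k = ln2 / t½ = 0.693147 / 21.3 = 0.03254 h⁻¹
C = C₀ · e^(−k·t) = 28.04 × e^(−0.03254 × 47.9)
  = 28.04 × 0.2104 = 5.900 mg/L

5.9 mg/L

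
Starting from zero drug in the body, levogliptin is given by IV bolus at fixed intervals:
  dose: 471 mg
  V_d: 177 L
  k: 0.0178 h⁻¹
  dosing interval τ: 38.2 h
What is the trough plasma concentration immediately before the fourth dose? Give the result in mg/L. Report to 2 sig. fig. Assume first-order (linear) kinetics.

2.4 mg/L

C₀ per dose = Dose / Vd = 471 / 177 = 2.661 mg/L
Fraction remaining after one interval: r = e^(−kτ) = e^(−0.01780 × 38.2) = 0.5066
Before dose 4, 3 doses have been given (aged 1τ, 2τ, 3τ).
C_trough = C₀ × (r + r² + … + r^3) = C₀ × r(1−r^3)/(1−r)
        = 2.661 × 0.5066 × (1 − 0.1300) / (1 − 0.5066) = 2.377 mg/L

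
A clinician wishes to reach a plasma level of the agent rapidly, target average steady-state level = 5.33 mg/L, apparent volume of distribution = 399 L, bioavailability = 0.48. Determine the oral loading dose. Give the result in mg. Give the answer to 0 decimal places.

4431 mg

LD = Css × Vd / F = 5.33 × 399 / 0.48 = 4431 mg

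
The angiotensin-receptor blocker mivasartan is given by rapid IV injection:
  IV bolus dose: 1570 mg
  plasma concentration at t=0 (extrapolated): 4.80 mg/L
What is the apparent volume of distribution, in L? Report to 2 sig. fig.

330 L

Vd = Dose / C₀ = 1570 / 4.80 = 327.1 L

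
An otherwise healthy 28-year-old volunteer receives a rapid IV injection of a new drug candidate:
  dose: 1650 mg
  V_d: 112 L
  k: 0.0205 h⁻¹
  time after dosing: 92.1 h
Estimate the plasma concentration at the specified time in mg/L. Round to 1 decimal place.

2.2 mg/L

C₀ = Dose / Vd = 1650 / 112 = 14.73 mg/L
C = C₀ · e^(−k·t) = 14.73 × e^(−0.02050 × 92.1)
  = 14.73 × 0.1514 = 2.230 mg/L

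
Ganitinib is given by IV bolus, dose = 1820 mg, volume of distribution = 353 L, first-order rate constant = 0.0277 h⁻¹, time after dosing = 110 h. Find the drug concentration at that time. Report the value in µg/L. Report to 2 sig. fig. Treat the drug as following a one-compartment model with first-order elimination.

240 µg/L

C₀ = Dose / Vd = 1820 / 353 = 5.156 mg/L
C = C₀ · e^(−k·t) = 5.156 × e^(−0.02770 × 110)
  = 5.156 × 0.04750 = 0.2449 mg/L
Convert: 0.2449 mg/L × 1000 = 244.9 µg/L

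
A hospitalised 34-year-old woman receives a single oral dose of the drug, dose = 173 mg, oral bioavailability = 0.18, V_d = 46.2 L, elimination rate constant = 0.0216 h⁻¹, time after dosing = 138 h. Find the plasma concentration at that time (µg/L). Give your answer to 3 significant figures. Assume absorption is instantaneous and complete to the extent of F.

34.2 µg/L

Amount reaching circulation = F × Dose = 0.18 × 173.0 = 31.14 mg
C₀ = F·Dose / Vd = 31.14 / 46.2 = 0.6740 mg/L
C = C₀ · e^(−k·t) = 0.6740 × e^(−0.02160 × 138)
  = 0.6740 × 0.05075 = 0.03421 mg/L
Convert: 0.03421 mg/L × 1000 = 34.21 µg/L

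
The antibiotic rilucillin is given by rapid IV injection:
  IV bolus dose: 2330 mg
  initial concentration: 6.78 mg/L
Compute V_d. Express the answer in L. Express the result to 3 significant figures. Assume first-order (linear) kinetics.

344 L

Vd = Dose / C₀ = 2330 / 6.78 = 343.7 L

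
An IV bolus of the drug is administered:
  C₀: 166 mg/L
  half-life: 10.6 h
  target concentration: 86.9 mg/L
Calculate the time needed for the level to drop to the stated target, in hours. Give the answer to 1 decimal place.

k = ln2 / t½ = 0.693147 / 10.6 = 0.06539 h⁻¹
t = ln(C₀ / C) / k = ln(166.0 / 86.9) / 0.06539
  = ln(1.910) / 0.06539 = 0.6471 / 0.06539 = 9.896 h

9.9 h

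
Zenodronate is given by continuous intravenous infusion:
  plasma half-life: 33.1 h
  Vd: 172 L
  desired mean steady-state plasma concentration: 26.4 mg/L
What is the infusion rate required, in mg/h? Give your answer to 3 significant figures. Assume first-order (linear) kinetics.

95.1 mg/h

k = ln2 / t½ = 0.693147 / 33.1 = 0.02094 h⁻¹
CL = k × Vd = 0.02094 × 172 = 3.602 L/h
At steady state, infusion rate R₀ = Css × CL = 26.4 × 3.602 = 95.09 mg/h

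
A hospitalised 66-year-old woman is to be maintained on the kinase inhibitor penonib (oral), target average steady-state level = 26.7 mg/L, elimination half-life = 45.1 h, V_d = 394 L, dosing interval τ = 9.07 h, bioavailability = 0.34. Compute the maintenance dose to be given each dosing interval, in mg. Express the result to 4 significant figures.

4313 mg

k = ln2 / t½ = 0.693147 / 45.1 = 0.01537 h⁻¹
CL = k × Vd = 0.01537 × 394 = 6.056 L/h
At steady state, F × (Dose/τ) = Css × CL.
Dose = Css × CL × τ / F = 26.7 × 6.056 × 9.07 / 0.34 = 4313 mg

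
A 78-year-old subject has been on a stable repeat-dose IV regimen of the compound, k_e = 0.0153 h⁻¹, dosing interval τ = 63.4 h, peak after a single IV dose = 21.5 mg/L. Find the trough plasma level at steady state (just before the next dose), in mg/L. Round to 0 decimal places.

13 mg/L

e^(−kτ) = e^(−0.01530 × 63.4) = 0.3791
Accumulation ratio R = 1 / (1 − e^(−kτ)) = 1 / (1 − 0.3791) = 1.611
Steady-state trough = C₀ × R × e^(−kτ) = 21.5 × 1.611 × 0.3791 = 13.13 mg/L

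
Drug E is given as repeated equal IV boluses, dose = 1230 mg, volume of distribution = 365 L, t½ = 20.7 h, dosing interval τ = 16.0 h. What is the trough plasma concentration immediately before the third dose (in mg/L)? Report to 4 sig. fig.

C₀ per dose = Dose / Vd = 1230 / 365 = 3.370 mg/L
k = ln2 / t½ = 0.693147 / 20.7 = 0.03349 h⁻¹
Fraction remaining after one interval: r = e^(−kτ) = e^(−0.03349 × 16.0) = 0.5852
Before dose 3, 2 doses have been given (aged 1τ, 2τ).
C_trough = C₀ × (r + r²) = 3.370 × (0.5852 + 0.3425) = 3.126 mg/L

3.126 mg/L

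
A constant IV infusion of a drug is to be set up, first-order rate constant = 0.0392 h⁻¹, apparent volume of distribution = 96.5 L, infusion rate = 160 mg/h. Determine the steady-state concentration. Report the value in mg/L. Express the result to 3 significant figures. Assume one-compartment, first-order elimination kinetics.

CL = k × Vd = 0.03920 × 96.5 = 3.783 L/h
At steady state Css = R₀ / CL = 160 / 3.783 = 42.29 mg/L

42.3 mg/L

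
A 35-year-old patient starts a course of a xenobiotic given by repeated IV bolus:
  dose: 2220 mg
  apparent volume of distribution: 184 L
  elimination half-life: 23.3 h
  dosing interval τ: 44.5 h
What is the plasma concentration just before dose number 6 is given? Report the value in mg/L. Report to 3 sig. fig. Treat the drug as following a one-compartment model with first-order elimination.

C₀ per dose = Dose / Vd = 2220 / 184 = 12.07 mg/L
k = ln2 / t½ = 0.693147 / 23.3 = 0.02975 h⁻¹
Fraction remaining after one interval: r = e^(−kτ) = e^(−0.02975 × 44.5) = 0.2661
Before dose 6, 5 doses have been given (aged 1τ, 2τ, 3τ, 4τ, 5τ).
C_trough = C₀ × (r + r² + … + r^5) = C₀ × r(1−r^5)/(1−r)
        = 12.07 × 0.2661 × (1 − 0.001334) / (1 − 0.2661) = 4.371 mg/L

4.37 mg/L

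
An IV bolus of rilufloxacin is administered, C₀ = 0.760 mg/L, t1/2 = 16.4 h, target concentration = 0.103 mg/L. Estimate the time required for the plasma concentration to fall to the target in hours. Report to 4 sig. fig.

47.29 h

k = ln2 / t½ = 0.693147 / 16.4 = 0.04227 h⁻¹
t = ln(C₀ / C) / k = ln(0.7600 / 0.103) / 0.04227
  = ln(7.379) / 0.04227 = 1.999 / 0.04227 = 47.29 h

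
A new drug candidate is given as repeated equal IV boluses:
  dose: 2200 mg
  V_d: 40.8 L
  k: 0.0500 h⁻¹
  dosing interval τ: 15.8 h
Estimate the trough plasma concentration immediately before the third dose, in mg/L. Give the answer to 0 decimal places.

C₀ per dose = Dose / Vd = 2200 / 40.8 = 53.92 mg/L
Fraction remaining after one interval: r = e^(−kτ) = e^(−0.05000 × 15.8) = 0.4538
Before dose 3, 2 doses have been given (aged 1τ, 2τ).
C_trough = C₀ × (r + r²) = 53.92 × (0.4538 + 0.2059) = 35.57 mg/L

36 mg/L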